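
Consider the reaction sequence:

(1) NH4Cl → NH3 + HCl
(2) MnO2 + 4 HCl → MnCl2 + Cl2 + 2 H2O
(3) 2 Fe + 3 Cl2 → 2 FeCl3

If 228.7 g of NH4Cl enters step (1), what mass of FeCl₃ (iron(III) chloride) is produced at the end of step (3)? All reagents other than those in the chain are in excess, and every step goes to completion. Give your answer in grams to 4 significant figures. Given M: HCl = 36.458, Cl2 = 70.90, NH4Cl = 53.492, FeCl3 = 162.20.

n(NH4Cl) = 228.7 / 53.492 = 4.2754 mol.
Reaction (1): NH4Cl→HCl ratio 1:1 ⇒ n(HCl) = 4.2754 mol.
Reaction (2): HCl→Cl2 ratio 4:1 ⇒ n(Cl2) = 1.0689 mol.
Reaction (3): Cl2→FeCl3 ratio 3:2 ⇒ n(FeCl3) = 0.71257 mol.
Mass of FeCl3 = 0.71257 × 162.20 = 115.58 g.

115.6 g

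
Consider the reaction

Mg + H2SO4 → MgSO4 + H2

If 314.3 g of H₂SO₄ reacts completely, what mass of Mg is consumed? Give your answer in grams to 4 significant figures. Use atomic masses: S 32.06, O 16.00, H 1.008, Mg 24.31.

77.91 g

M(H2SO4) = 2(1.008) + 32.06 + 4(16.00) = 98.076 g/mol.
M(Mg) = 24.31 g/mol.
n(H2SO4) = 314.30 g / 98.076 g/mol = 3.2047 mol.
From the equation the H2SO4:Mg mole ratio is 1:1, so n(Mg) = 3.2047 × 1/1 = 3.2047 mol.
Mass of Mg = 3.2047 mol × 24.31 g/mol = 77.905 g.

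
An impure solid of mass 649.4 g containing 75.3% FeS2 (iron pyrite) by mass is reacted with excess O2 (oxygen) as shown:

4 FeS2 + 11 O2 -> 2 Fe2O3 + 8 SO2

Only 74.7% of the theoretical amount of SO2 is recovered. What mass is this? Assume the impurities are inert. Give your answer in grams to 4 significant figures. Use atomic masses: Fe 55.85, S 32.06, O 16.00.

Pure FeS2 available = 649.4 g × 0.753 = 489.00 g.
M(FeS2) = 55.85 + 2(32.06) = 119.97 g/mol.
M(SO2) = 32.06 + 2(16.00) = 64.06 g/mol.
n(FeS2) = 489.00 g / 119.97 g/mol = 4.0760 mol.
From the equation the FeS2:SO2 mole ratio is 4:8, so n(SO2) = 4.0760 × 8/4 = 8.1520 mol.
Mass of SO2 = 8.1520 mol × 64.06 g/mol = 522.22 g.
Actual mass collected = 522.22 g × 0.747 = 390.10 g.

390.1 g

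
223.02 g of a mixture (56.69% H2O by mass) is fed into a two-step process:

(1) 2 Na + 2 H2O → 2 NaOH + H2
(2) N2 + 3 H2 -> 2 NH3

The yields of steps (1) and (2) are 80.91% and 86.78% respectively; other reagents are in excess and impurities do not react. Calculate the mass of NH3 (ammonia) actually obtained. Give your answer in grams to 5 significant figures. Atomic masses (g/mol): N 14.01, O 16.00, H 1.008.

27.978 g

Pure H2O = 223.02 × 0.5669 = 126.430 g.
M(H2O) = 2(1.008) + 16.00 = 18.016 g/mol.
M(NH3) = 14.01 + 3(1.008) = 17.034 g/mol.
n(H2O) = 126.430 / 18.016 = 7.01765 mol.
Step 1 (H2O:H2 = 2:1): theoretical n(H2) = 3.50883 mol; at 80.91% yield, n(H2) = 2.83899 mol.
Step 2 (H2:NH3 = 3:2): theoretical n(NH3) = 1.89266 mol, so theoretical mass = 1.89266 × 17.034 = 32.2396 g.
At 86.78% yield, actual mass of NH3 = 32.2396 × 0.8678 = 27.9775 g.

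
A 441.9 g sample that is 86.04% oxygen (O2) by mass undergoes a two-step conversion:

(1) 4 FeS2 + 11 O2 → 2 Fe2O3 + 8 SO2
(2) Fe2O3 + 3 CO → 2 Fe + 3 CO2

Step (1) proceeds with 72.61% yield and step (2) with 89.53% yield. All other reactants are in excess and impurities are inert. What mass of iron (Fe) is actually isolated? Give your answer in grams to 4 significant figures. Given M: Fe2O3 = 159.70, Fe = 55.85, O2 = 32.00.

156.9 g

Pure O2 = 441.9 × 0.8604 = 380.21 g.
n(O2) = 380.21 / 32.00 = 11.882 mol.
Step 1 (O2:Fe2O3 = 11:2): theoretical n(Fe2O3) = 2.1603 mol; at 72.61% yield, n(Fe2O3) = 1.5686 mol.
Step 2 (Fe2O3:Fe = 1:2): theoretical n(Fe) = 3.1372 mol, so theoretical mass = 3.1372 × 55.85 = 175.21 g.
At 89.53% yield, actual mass of Fe = 175.21 × 0.8953 = 156.87 g.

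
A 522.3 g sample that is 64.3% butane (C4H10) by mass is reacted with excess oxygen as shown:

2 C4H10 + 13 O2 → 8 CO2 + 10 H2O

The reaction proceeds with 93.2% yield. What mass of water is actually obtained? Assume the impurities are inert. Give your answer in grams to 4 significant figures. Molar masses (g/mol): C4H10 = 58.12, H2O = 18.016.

Pure C4H10 available = 522.3 g × 0.643 = 335.84 g.
n(C4H10) = 335.84 g / 58.12 g/mol = 5.7784 mol.
From the equation the C4H10:H2O mole ratio is 2:10, so n(H2O) = 5.7784 × 10/2 = 28.892 mol.
Mass of H2O = 28.892 mol × 18.016 g/mol = 520.52 g.
Actual mass collected = 520.52 g × 0.932 = 485.12 g.

485.1 g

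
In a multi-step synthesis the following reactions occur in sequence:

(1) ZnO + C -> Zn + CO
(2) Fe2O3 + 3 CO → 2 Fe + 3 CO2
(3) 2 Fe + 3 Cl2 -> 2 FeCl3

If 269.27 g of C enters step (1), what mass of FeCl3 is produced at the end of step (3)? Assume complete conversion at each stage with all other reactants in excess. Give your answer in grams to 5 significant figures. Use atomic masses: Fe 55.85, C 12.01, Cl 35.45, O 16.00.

2424.4 g

M(C) = 12.01 g/mol.
M(FeCl3) = 55.85 + 3(35.45) = 162.20 g/mol.
n(C) = 269.27 / 12.01 = 22.4205 mol.
Reaction (1): C→CO ratio 1:1 ⇒ n(CO) = 22.4205 mol.
Reaction (2): CO→Fe ratio 3:2 ⇒ n(Fe) = 14.9470 mol.
Reaction (3): Fe→FeCl3 ratio 2:2 ⇒ n(FeCl3) = 14.9470 mol.
Mass of FeCl3 = 14.9470 × 162.20 = 2424.40 g.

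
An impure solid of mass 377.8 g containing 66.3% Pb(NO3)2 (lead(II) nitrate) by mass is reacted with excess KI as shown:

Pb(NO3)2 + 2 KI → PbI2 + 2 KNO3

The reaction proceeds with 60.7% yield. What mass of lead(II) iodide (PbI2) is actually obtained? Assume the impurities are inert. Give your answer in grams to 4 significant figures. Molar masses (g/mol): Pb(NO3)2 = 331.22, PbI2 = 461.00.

Pure Pb(NO3)2 available = 377.8 g × 0.663 = 250.48 g.
n(Pb(NO3)2) = 250.48 g / 331.22 g/mol = 0.75624 mol.
From the equation the Pb(NO3)2:PbI2 mole ratio is 1:1, so n(PbI2) = 0.75624 × 1/1 = 0.75624 mol.
Mass of PbI2 = 0.75624 mol × 461.00 g/mol = 348.63 g.
Actual mass collected = 348.63 g × 0.607 = 211.62 g.

211.6 g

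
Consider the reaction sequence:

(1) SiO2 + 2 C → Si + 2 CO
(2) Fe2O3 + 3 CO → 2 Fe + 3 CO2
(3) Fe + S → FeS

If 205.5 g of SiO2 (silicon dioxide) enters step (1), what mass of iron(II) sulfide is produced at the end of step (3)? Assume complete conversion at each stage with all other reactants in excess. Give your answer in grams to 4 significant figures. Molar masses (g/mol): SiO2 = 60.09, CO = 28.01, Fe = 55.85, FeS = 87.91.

n(SiO2) = 205.5 / 60.09 = 3.4199 mol.
Reaction (1): SiO2→CO ratio 1:2 ⇒ n(CO) = 6.8397 mol.
Reaction (2): CO→Fe ratio 3:2 ⇒ n(Fe) = 4.5598 mol.
Reaction (3): Fe→FeS ratio 1:1 ⇒ n(FeS) = 4.5598 mol.
Mass of FeS = 4.5598 × 87.91 = 400.85 g.

400.9 g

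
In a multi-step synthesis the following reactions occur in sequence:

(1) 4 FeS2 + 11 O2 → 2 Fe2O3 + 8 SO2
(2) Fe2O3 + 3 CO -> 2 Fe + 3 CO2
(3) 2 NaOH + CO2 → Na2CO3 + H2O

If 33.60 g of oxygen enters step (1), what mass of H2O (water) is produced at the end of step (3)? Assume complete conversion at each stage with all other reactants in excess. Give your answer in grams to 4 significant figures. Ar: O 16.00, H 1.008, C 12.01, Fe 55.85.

10.32 g

M(O2) = 2(16.00) = 32.00 g/mol.
M(H2O) = 2(1.008) + 16.00 = 18.016 g/mol.
n(O2) = 33.60 / 32.00 = 1.0500 mol.
Reaction (1): O2→Fe2O3 ratio 11:2 ⇒ n(Fe2O3) = 0.19091 mol.
Reaction (2): Fe2O3→CO2 ratio 1:3 ⇒ n(CO2) = 0.57273 mol.
Reaction (3): CO2→H2O ratio 1:1 ⇒ n(H2O) = 0.57273 mol.
Mass of H2O = 0.57273 × 18.016 = 10.318 g.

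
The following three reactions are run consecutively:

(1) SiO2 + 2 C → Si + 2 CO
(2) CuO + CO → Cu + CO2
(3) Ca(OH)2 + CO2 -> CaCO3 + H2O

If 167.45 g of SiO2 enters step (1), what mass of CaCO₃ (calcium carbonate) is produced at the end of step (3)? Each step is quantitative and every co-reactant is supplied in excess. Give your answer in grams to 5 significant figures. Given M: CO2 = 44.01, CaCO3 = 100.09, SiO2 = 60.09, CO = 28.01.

557.83 g

n(SiO2) = 167.45 / 60.09 = 2.78665 mol.
Reaction (1): SiO2→CO ratio 1:2 ⇒ n(CO) = 5.57331 mol.
Reaction (2): CO→CO2 ratio 1:1 ⇒ n(CO2) = 5.57331 mol.
Reaction (3): CO2→CaCO3 ratio 1:1 ⇒ n(CaCO3) = 5.57331 mol.
Mass of CaCO3 = 5.57331 × 100.09 = 557.832 g.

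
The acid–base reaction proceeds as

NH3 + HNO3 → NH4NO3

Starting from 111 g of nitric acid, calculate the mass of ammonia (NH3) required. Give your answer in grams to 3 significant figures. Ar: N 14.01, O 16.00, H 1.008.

M(HNO3) = 1.008 + 14.01 + 3(16.00) = 63.018 g/mol.
M(NH3) = 14.01 + 3(1.008) = 17.034 g/mol.
n(HNO3) = 111.0 g / 63.018 g/mol = 1.761 mol.
From the equation the HNO3:NH3 mole ratio is 1:1, so n(NH3) = 1.761 × 1/1 = 1.761 mol.
Mass of NH3 = 1.761 mol × 17.034 g/mol = 30.00 g.

30.0 g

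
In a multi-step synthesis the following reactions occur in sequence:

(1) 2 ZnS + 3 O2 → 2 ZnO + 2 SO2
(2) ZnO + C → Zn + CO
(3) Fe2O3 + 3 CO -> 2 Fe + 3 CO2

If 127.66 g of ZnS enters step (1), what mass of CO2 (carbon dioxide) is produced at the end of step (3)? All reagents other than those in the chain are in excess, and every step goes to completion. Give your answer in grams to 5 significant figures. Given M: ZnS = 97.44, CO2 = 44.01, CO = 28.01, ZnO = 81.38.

57.659 g

n(ZnS) = 127.66 / 97.44 = 1.31014 mol.
Reaction (1): ZnS→ZnO ratio 2:2 ⇒ n(ZnO) = 1.31014 mol.
Reaction (2): ZnO→CO ratio 1:1 ⇒ n(CO) = 1.31014 mol.
Reaction (3): CO→CO2 ratio 3:3 ⇒ n(CO2) = 1.31014 mol.
Mass of CO2 = 1.31014 × 44.01 = 57.6592 g.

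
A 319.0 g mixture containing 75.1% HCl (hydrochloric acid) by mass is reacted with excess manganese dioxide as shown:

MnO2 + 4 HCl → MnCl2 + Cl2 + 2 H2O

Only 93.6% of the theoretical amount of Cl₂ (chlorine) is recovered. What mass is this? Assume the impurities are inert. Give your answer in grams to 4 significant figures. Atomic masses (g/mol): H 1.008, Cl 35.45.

109.0 g

Pure HCl available = 319.0 g × 0.751 = 239.57 g.
M(HCl) = 1.008 + 35.45 = 36.458 g/mol.
M(Cl2) = 2(35.45) = 70.90 g/mol.
n(HCl) = 239.57 g / 36.458 g/mol = 6.5711 mol.
From the equation the HCl:Cl2 mole ratio is 4:1, so n(Cl2) = 6.5711 × 1/4 = 1.6428 mol.
Mass of Cl2 = 1.6428 mol × 70.90 g/mol = 116.47 g.
Actual mass collected = 116.47 g × 0.936 = 109.02 g.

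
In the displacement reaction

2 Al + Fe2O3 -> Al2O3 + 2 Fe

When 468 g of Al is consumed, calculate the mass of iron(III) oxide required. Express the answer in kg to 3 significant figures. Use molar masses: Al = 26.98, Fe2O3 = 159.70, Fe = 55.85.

n(Al) = 468.0 g / 26.98 g/mol = 17.35 mol.
From the equation the Al:Fe2O3 mole ratio is 2:1, so n(Fe2O3) = 17.35 × 1/2 = 8.673 mol.
Mass of Fe2O3 = 8.673 mol × 159.70 g/mol = 1385 g.
Converting to kg: 1385 g = 1.39 kg.

1.39 kg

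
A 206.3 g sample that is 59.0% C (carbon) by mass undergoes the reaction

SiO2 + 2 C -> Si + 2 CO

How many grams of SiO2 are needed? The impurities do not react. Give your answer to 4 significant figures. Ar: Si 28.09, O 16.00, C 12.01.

304.5 g

Mass of pure C = 206.3 g × 0.590 = 121.72 g.
M(C) = 12.01 g/mol.
M(SiO2) = 28.09 + 2(16.00) = 60.09 g/mol.
n(C) = 121.72 g / 12.01 g/mol = 10.135 mol.
From the equation the C:SiO2 mole ratio is 2:1, so n(SiO2) = 10.135 × 1/2 = 5.0673 mol.
Mass of SiO2 = 5.0673 mol × 60.09 g/mol = 304.50 g.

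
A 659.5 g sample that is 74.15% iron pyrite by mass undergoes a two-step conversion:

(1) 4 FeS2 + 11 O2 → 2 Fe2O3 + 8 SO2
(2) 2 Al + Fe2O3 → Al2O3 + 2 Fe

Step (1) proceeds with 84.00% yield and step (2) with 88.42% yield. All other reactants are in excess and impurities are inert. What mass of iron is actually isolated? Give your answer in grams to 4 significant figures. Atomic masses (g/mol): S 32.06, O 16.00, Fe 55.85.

169.1 g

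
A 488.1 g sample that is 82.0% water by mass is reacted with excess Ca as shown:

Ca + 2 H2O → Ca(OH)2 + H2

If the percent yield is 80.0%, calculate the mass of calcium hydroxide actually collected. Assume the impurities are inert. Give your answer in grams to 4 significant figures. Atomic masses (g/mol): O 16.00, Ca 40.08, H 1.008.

658.4 g

Pure H2O available = 488.1 g × 0.820 = 400.24 g.
M(H2O) = 2(1.008) + 16.00 = 18.016 g/mol.
M(Ca(OH)2) = 40.08 + 2(16.00) + 2(1.008) = 74.096 g/mol.
n(H2O) = 400.24 g / 18.016 g/mol = 22.216 mol.
From the equation the H2O:Ca(OH)2 mole ratio is 2:1, so n(Ca(OH)2) = 22.216 × 1/2 = 11.108 mol.
Mass of Ca(OH)2 = 11.108 mol × 74.096 g/mol = 823.06 g.
Actual mass collected = 823.06 g × 0.800 = 658.44 g.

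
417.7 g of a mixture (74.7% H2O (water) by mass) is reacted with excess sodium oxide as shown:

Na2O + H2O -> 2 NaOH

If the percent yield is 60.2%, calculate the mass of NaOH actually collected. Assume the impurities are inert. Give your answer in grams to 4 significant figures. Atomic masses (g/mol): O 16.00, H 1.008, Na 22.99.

834.0 g

Pure H2O available = 417.7 g × 0.747 = 312.02 g.
M(H2O) = 2(1.008) + 16.00 = 18.016 g/mol.
M(NaOH) = 22.99 + 16.00 + 1.008 = 39.998 g/mol.
n(H2O) = 312.02 g / 18.016 g/mol = 17.319 mol.
From the equation the H2O:NaOH mole ratio is 1:2, so n(NaOH) = 17.319 × 2/1 = 34.638 mol.
Mass of NaOH = 34.638 mol × 39.998 g/mol = 1385.5 g.
Actual mass collected = 1385.5 g × 0.602 = 834.05 g.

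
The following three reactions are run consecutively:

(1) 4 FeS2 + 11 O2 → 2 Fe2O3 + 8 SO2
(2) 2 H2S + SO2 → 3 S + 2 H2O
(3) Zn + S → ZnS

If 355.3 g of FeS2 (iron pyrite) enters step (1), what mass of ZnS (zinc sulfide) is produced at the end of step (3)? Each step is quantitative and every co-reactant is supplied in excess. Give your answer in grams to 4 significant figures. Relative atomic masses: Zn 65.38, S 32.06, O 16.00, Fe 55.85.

1731 g

M(FeS2) = 55.85 + 2(32.06) = 119.97 g/mol.
M(ZnS) = 65.38 + 32.06 = 97.44 g/mol.
n(FeS2) = 355.3 / 119.97 = 2.9616 mol.
Reaction (1): FeS2→SO2 ratio 4:8 ⇒ n(SO2) = 5.9231 mol.
Reaction (2): SO2→S ratio 1:3 ⇒ n(S) = 17.769 mol.
Reaction (3): S→ZnS ratio 1:1 ⇒ n(ZnS) = 17.769 mol.
Mass of ZnS = 17.769 × 97.44 = 1731.5 g.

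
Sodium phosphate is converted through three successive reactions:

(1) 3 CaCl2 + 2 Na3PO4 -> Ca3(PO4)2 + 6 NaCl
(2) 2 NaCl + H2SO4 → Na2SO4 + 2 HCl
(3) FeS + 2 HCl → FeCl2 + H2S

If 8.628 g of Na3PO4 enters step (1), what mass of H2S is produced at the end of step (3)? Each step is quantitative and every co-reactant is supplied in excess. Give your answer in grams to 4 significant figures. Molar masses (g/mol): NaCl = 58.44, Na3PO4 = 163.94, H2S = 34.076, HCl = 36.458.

n(Na3PO4) = 8.628 / 163.94 = 0.052629 mol.
Reaction (1): Na3PO4→NaCl ratio 2:6 ⇒ n(NaCl) = 0.15789 mol.
Reaction (2): NaCl→HCl ratio 2:2 ⇒ n(HCl) = 0.15789 mol.
Reaction (3): HCl→H2S ratio 2:1 ⇒ n(H2S) = 0.078944 mol.
Mass of H2S = 0.078944 × 34.076 = 2.6901 g.

2.690 g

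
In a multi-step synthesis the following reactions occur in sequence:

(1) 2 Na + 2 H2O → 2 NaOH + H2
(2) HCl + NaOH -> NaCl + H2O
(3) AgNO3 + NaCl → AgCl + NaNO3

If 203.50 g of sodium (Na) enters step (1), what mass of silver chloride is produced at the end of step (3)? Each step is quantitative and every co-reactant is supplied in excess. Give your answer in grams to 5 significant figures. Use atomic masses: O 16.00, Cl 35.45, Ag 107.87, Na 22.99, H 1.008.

1268.6 g

M(Na) = 22.99 g/mol.
M(AgCl) = 107.87 + 35.45 = 143.32 g/mol.
n(Na) = 203.50 / 22.99 = 8.85167 mol.
Reaction (1): Na→NaOH ratio 2:2 ⇒ n(NaOH) = 8.85167 mol.
Reaction (2): NaOH→NaCl ratio 1:1 ⇒ n(NaCl) = 8.85167 mol.
Reaction (3): NaCl→AgCl ratio 1:1 ⇒ n(AgCl) = 8.85167 mol.
Mass of AgCl = 8.85167 × 143.32 = 1268.62 g.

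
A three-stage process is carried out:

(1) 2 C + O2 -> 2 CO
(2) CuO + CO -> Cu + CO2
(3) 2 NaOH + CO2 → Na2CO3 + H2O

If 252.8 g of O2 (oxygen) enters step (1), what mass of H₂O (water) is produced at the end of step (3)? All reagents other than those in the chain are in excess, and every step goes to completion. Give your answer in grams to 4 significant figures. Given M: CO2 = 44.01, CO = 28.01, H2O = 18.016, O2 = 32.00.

284.7 g

n(O2) = 252.8 / 32.00 = 7.9000 mol.
Reaction (1): O2→CO ratio 1:2 ⇒ n(CO) = 15.800 mol.
Reaction (2): CO→CO2 ratio 1:1 ⇒ n(CO2) = 15.800 mol.
Reaction (3): CO2→H2O ratio 1:1 ⇒ n(H2O) = 15.800 mol.
Mass of H2O = 15.800 × 18.016 = 284.65 g.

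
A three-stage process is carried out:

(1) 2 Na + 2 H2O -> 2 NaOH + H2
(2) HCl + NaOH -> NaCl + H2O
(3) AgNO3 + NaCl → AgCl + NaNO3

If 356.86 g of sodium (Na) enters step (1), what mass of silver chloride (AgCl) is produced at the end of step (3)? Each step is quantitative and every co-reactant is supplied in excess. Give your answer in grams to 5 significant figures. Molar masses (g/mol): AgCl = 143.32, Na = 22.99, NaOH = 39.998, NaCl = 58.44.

2224.7 g

n(Na) = 356.86 / 22.99 = 15.5224 mol.
Reaction (1): Na→NaOH ratio 2:2 ⇒ n(NaOH) = 15.5224 mol.
Reaction (2): NaOH→NaCl ratio 1:1 ⇒ n(NaCl) = 15.5224 mol.
Reaction (3): NaCl→AgCl ratio 1:1 ⇒ n(AgCl) = 15.5224 mol.
Mass of AgCl = 15.5224 × 143.32 = 2224.67 g.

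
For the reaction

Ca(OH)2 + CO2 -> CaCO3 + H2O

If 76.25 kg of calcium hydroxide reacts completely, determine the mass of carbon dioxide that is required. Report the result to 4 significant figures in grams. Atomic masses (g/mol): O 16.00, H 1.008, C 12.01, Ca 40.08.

45290 g

M(Ca(OH)2) = 40.08 + 2(16.00) + 2(1.008) = 74.096 g/mol.
M(CO2) = 12.01 + 2(16.00) = 44.01 g/mol.
Convert: 76.25 kg = 76250 g.
n(Ca(OH)2) = 76250 g / 74.096 g/mol = 1029.1 mol.
From the equation the Ca(OH)2:CO2 mole ratio is 1:1, so n(CO2) = 1029.1 × 1/1 = 1029.1 mol.
Mass of CO2 = 1029.1 mol × 44.01 g/mol = 45289 g.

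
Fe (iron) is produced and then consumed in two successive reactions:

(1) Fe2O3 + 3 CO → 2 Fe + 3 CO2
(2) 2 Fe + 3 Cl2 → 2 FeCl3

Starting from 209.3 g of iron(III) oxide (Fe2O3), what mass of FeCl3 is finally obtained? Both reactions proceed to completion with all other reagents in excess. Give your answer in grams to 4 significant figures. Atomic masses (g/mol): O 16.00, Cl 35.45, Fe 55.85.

M(Fe2O3) = 2(55.85) + 3(16.00) = 159.70 g/mol.
M(FeCl3) = 55.85 + 3(35.45) = 162.20 g/mol.
n(Fe2O3) = 209.30 / 159.70 = 1.3106 mol.
Step 1 gives a 1:2 ratio of Fe2O3 to Fe, so n(Fe) = 2.6212 mol.
In step 2 the Fe:FeCl3 ratio is 2:2, so n(FeCl3) = 2.6212 mol.
Mass of FeCl3 = 2.6212 × 162.20 = 425.15 g.

425.2 g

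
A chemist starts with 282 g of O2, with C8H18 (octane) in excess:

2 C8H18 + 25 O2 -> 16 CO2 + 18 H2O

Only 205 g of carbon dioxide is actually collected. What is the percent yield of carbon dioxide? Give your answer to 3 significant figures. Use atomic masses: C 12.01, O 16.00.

82.6 %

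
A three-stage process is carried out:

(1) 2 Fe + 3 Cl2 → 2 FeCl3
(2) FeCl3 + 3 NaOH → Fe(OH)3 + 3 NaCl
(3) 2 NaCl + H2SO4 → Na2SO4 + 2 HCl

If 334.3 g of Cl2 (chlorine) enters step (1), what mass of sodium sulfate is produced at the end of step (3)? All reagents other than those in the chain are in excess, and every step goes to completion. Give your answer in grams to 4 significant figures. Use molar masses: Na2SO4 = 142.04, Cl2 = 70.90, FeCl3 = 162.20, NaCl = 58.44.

669.7 g

n(Cl2) = 334.3 / 70.90 = 4.7151 mol.
Reaction (1): Cl2→FeCl3 ratio 3:2 ⇒ n(FeCl3) = 3.1434 mol.
Reaction (2): FeCl3→NaCl ratio 1:3 ⇒ n(NaCl) = 9.4302 mol.
Reaction (3): NaCl→Na2SO4 ratio 2:1 ⇒ n(Na2SO4) = 4.7151 mol.
Mass of Na2SO4 = 4.7151 × 142.04 = 669.73 g.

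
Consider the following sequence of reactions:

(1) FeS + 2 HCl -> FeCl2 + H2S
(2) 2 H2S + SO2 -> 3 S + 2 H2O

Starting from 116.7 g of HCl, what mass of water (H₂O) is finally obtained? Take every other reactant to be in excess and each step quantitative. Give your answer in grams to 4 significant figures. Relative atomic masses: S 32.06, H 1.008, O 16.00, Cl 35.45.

M(HCl) = 1.008 + 35.45 = 36.458 g/mol.
M(H2O) = 2(1.008) + 16.00 = 18.016 g/mol.
n(HCl) = 116.70 / 36.458 = 3.2009 mol.
Step 1 gives a 2:1 ratio of HCl to H2S, so n(H2S) = 1.6005 mol.
In step 2 the H2S:H2O ratio is 2:2, so n(H2O) = 1.6005 mol.
Mass of H2O = 1.6005 × 18.016 = 28.834 g.

28.83 g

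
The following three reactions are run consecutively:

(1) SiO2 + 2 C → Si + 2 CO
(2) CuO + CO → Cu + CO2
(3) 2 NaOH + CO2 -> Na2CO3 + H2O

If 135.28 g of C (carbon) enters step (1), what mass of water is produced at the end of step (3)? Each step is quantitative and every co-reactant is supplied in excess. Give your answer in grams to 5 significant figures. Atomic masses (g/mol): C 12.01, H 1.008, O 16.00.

202.93 g

M(C) = 12.01 g/mol.
M(H2O) = 2(1.008) + 16.00 = 18.016 g/mol.
n(C) = 135.28 / 12.01 = 11.2639 mol.
Reaction (1): C→CO ratio 2:2 ⇒ n(CO) = 11.2639 mol.
Reaction (2): CO→CO2 ratio 1:1 ⇒ n(CO2) = 11.2639 mol.
Reaction (3): CO2→H2O ratio 1:1 ⇒ n(H2O) = 11.2639 mol.
Mass of H2O = 11.2639 × 18.016 = 202.931 g.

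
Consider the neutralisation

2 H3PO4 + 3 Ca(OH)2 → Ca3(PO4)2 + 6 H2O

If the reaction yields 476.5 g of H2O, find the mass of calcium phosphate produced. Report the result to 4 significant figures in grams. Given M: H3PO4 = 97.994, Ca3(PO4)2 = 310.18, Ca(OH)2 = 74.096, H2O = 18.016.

1367 g

n(H2O) = 476.50 g / 18.016 g/mol = 26.449 mol.
From the equation the H2O:Ca3(PO4)2 mole ratio is 6:1, so n(Ca3(PO4)2) = 26.449 × 1/6 = 4.4081 mol.
Mass of Ca3(PO4)2 = 4.4081 mol × 310.18 g/mol = 1367.3 g.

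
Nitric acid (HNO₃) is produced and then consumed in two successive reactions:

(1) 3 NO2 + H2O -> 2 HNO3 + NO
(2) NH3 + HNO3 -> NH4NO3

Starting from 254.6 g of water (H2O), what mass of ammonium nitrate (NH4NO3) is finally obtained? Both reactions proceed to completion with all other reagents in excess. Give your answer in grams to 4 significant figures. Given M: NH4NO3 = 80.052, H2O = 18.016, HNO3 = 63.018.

2263 g

n(H2O) = 254.60 / 18.016 = 14.132 mol.
Step 1 gives a 1:2 ratio of H2O to HNO3, so n(HNO3) = 28.264 mol.
In step 2 the HNO3:NH4NO3 ratio is 1:1, so n(NH4NO3) = 28.264 mol.
Mass of NH4NO3 = 28.264 × 80.052 = 2262.6 g.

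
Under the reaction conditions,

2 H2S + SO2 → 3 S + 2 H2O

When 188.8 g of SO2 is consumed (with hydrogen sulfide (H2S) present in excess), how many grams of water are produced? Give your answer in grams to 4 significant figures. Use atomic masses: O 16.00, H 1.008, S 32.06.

106.2 g

M(SO2) = 32.06 + 2(16.00) = 64.06 g/mol.
M(H2O) = 2(1.008) + 16.00 = 18.016 g/mol.
n(SO2) = 188.80 g / 64.06 g/mol = 2.9472 mol.
From the equation the SO2:H2O mole ratio is 1:2, so n(H2O) = 2.9472 × 2/1 = 5.8945 mol.
Mass of H2O = 5.8945 mol × 18.016 g/mol = 106.19 g.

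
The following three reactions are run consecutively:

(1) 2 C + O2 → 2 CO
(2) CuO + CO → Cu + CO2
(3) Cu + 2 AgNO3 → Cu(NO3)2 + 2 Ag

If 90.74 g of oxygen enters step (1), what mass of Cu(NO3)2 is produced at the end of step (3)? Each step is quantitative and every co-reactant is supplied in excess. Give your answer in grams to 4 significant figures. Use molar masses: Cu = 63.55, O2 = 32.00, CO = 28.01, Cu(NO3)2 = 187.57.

1064 g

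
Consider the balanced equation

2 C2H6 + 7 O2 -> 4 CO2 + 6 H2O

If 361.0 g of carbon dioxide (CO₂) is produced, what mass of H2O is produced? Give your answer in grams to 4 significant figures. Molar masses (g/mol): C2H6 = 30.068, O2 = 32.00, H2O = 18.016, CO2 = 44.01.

n(CO2) = 361.00 g / 44.01 g/mol = 8.2027 mol.
From the equation the CO2:H2O mole ratio is 4:6, so n(H2O) = 8.2027 × 6/4 = 12.304 mol.
Mass of H2O = 12.304 mol × 18.016 g/mol = 221.67 g.

221.7 g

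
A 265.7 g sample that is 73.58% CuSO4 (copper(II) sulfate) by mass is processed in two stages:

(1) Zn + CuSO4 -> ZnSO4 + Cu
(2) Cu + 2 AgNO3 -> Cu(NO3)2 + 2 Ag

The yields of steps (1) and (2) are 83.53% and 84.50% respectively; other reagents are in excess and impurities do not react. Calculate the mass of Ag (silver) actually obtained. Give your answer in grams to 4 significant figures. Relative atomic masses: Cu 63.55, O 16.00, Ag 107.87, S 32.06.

186.5 g

Pure CuSO4 = 265.7 × 0.7358 = 195.50 g.
M(CuSO4) = 63.55 + 32.06 + 4(16.00) = 159.61 g/mol.
M(Ag) = 107.87 g/mol.
n(CuSO4) = 195.50 / 159.61 = 1.2249 mol.
Step 1 (CuSO4:Cu = 1:1): theoretical n(Cu) = 1.2249 mol; at 83.53% yield, n(Cu) = 1.0231 mol.
Step 2 (Cu:Ag = 1:2): theoretical n(Ag) = 2.0463 mol, so theoretical mass = 2.0463 × 107.87 = 220.73 g.
At 84.50% yield, actual mass of Ag = 220.73 × 0.8450 = 186.52 g.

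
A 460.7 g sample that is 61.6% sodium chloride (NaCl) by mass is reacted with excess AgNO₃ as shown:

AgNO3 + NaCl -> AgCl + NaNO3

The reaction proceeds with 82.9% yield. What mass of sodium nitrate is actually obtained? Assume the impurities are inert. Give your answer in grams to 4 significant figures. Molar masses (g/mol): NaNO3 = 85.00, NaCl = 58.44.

342.2 g

Pure NaCl available = 460.7 g × 0.616 = 283.79 g.
n(NaCl) = 283.79 g / 58.44 g/mol = 4.8561 mol.
From the equation the NaCl:NaNO3 mole ratio is 1:1, so n(NaNO3) = 4.8561 × 1/1 = 4.8561 mol.
Mass of NaNO3 = 4.8561 mol × 85.00 g/mol = 412.77 g.
Actual mass collected = 412.77 g × 0.829 = 342.19 g.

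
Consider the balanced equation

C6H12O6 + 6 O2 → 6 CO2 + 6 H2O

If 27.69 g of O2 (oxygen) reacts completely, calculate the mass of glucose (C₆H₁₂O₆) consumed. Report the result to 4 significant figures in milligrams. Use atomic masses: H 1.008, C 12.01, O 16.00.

25980 mg

M(O2) = 2(16.00) = 32.00 g/mol.
M(C6H12O6) = 6(12.01) + 12(1.008) + 6(16.00) = 180.156 g/mol.
n(O2) = 27.690 g / 32.00 g/mol = 0.86531 mol.
From the equation the O2:C6H12O6 mole ratio is 6:1, so n(C6H12O6) = 0.86531 × 1/6 = 0.14422 mol.
Mass of C6H12O6 = 0.14422 mol × 180.156 g/mol = 25.982 g.
Converting to mg: 25.982 g = 25980 mg.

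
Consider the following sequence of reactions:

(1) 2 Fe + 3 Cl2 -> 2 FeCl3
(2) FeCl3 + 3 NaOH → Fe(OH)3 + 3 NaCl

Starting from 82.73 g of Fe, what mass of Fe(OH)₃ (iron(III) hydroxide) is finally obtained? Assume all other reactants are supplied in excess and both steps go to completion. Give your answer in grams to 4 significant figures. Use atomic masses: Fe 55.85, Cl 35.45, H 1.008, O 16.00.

158.3 g

M(Fe) = 55.85 g/mol.
M(Fe(OH)3) = 55.85 + 3(16.00) + 3(1.008) = 106.874 g/mol.
n(Fe) = 82.730 / 55.85 = 1.4813 mol.
Step 1 gives a 2:2 ratio of Fe to FeCl3, so n(FeCl3) = 1.4813 mol.
In step 2 the FeCl3:Fe(OH)3 ratio is 1:1, so n(Fe(OH)3) = 1.4813 mol.
Mass of Fe(OH)3 = 1.4813 × 106.874 = 158.31 g.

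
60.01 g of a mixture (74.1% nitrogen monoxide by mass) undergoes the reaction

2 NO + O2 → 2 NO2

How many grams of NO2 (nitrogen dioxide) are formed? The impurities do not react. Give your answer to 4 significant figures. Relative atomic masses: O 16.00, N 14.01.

68.18 g

Mass of pure NO = 60.01 g × 0.741 = 44.467 g.
M(NO) = 14.01 + 16.00 = 30.01 g/mol.
M(NO2) = 14.01 + 2(16.00) = 46.01 g/mol.
n(NO) = 44.467 g / 30.01 g/mol = 1.4818 mol.
From the equation the NO:NO2 mole ratio is 2:2, so n(NO2) = 1.4818 × 2/2 = 1.4818 mol.
Mass of NO2 = 1.4818 mol × 46.01 g/mol = 68.175 g.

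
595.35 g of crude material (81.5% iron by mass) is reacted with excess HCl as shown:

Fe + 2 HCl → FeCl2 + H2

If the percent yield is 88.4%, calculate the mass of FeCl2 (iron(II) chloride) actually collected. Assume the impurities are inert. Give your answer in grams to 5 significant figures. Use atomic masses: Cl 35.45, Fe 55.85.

Pure Fe available = 595.35 g × 0.815 = 485.210 g.
M(Fe) = 55.85 g/mol.
M(FeCl2) = 55.85 + 2(35.45) = 126.75 g/mol.
n(Fe) = 485.210 g / 55.85 g/mol = 8.68774 mol.
From the equation the Fe:FeCl2 mole ratio is 1:1, so n(FeCl2) = 8.68774 × 1/1 = 8.68774 mol.
Mass of FeCl2 = 8.68774 mol × 126.75 g/mol = 1101.17 g.
Actual mass collected = 1101.17 g × 0.884 = 973.435 g.

973.44 g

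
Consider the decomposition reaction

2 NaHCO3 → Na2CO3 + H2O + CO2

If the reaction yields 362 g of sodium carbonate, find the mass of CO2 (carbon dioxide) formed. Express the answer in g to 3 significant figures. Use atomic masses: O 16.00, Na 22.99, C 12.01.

150 g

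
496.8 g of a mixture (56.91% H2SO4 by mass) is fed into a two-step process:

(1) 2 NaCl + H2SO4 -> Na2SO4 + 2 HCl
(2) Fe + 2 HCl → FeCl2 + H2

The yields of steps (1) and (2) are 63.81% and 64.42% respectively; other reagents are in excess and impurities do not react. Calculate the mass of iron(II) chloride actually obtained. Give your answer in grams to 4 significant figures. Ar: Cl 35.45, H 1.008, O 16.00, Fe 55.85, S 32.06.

Pure H2SO4 = 496.8 × 0.5691 = 282.73 g.
M(H2SO4) = 2(1.008) + 32.06 + 4(16.00) = 98.076 g/mol.
M(FeCl2) = 55.85 + 2(35.45) = 126.75 g/mol.
n(H2SO4) = 282.73 / 98.076 = 2.8828 mol.
Step 1 (H2SO4:HCl = 1:2): theoretical n(HCl) = 5.7655 mol; at 63.81% yield, n(HCl) = 3.6790 mol.
Step 2 (HCl:FeCl2 = 2:1): theoretical n(FeCl2) = 1.8395 mol, so theoretical mass = 1.8395 × 126.75 = 233.15 g.
At 64.42% yield, actual mass of FeCl2 = 233.15 × 0.6442 = 150.20 g.

150.2 g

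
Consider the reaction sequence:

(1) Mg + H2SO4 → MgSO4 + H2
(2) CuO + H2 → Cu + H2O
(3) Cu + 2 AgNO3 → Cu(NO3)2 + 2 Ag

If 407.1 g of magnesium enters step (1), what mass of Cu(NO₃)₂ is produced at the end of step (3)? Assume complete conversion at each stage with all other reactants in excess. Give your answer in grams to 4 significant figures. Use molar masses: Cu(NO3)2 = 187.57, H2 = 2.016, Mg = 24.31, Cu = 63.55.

3141 g

n(Mg) = 407.1 / 24.31 = 16.746 mol.
Reaction (1): Mg→H2 ratio 1:1 ⇒ n(H2) = 16.746 mol.
Reaction (2): H2→Cu ratio 1:1 ⇒ n(Cu) = 16.746 mol.
Reaction (3): Cu→Cu(NO3)2 ratio 1:1 ⇒ n(Cu(NO3)2) = 16.746 mol.
Mass of Cu(NO3)2 = 16.746 × 187.57 = 3141.1 g.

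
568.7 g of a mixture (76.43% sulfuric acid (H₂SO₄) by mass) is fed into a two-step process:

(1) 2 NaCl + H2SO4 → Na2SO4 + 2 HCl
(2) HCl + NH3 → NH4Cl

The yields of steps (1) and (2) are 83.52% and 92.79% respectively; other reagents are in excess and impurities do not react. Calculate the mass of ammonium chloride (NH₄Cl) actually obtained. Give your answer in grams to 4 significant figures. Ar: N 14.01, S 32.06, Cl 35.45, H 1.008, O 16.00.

367.4 g

Pure H2SO4 = 568.7 × 0.7643 = 434.66 g.
M(H2SO4) = 2(1.008) + 32.06 + 4(16.00) = 98.076 g/mol.
M(NH4Cl) = 14.01 + 4(1.008) + 35.45 = 53.492 g/mol.
n(H2SO4) = 434.66 / 98.076 = 4.4318 mol.
Step 1 (H2SO4:HCl = 1:2): theoretical n(HCl) = 8.8637 mol; at 83.52% yield, n(HCl) = 7.4030 mol.
Step 2 (HCl:NH4Cl = 1:1): theoretical n(NH4Cl) = 7.4030 mol, so theoretical mass = 7.4030 × 53.492 = 396.00 g.
At 92.79% yield, actual mass of NH4Cl = 396.00 × 0.9279 = 367.45 g.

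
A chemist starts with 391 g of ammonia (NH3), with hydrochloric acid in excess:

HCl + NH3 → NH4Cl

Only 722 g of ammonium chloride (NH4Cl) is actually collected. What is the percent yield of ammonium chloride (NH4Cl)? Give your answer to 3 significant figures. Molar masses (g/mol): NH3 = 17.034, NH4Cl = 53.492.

58.8 %

n(NH3) = 391.0 g / 17.034 g/mol = 22.95 mol.
From the equation the NH3:NH4Cl mole ratio is 1:1, so n(NH4Cl) = 22.95 × 1/1 = 22.95 mol.
Mass of NH4Cl = 22.95 mol × 53.492 g/mol = 1228 g.
This is the theoretical yield. Percent yield = 722 g / 1228 g × 100% = 58.80%.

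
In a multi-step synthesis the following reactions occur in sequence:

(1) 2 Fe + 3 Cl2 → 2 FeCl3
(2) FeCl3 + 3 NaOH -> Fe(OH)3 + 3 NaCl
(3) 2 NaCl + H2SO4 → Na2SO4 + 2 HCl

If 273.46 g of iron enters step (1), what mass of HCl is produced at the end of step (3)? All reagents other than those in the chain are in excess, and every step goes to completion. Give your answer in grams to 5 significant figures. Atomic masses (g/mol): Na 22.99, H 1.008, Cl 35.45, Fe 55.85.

535.53 g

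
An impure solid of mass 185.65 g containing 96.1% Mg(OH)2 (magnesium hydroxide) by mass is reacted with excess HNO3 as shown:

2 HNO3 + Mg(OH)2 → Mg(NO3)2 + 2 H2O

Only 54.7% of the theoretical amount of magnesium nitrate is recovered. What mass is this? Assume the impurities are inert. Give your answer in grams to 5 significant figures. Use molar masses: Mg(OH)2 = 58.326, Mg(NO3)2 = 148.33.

248.18 g

Pure Mg(OH)2 available = 185.65 g × 0.961 = 178.410 g.
n(Mg(OH)2) = 178.410 g / 58.326 g/mol = 3.05884 mol.
From the equation the Mg(OH)2:Mg(NO3)2 mole ratio is 1:1, so n(Mg(NO3)2) = 3.05884 × 1/1 = 3.05884 mol.
Mass of Mg(NO3)2 = 3.05884 mol × 148.33 g/mol = 453.717 g.
Actual mass collected = 453.717 g × 0.547 = 248.183 g.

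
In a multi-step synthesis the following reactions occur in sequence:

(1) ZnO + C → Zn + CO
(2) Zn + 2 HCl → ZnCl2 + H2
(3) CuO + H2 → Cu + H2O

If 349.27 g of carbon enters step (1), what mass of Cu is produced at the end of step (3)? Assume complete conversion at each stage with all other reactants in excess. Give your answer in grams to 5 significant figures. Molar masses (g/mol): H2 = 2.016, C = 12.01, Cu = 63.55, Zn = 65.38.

n(C) = 349.27 / 12.01 = 29.0816 mol.
Reaction (1): C→Zn ratio 1:1 ⇒ n(Zn) = 29.0816 mol.
Reaction (2): Zn→H2 ratio 1:1 ⇒ n(H2) = 29.0816 mol.
Reaction (3): H2→Cu ratio 1:1 ⇒ n(Cu) = 29.0816 mol.
Mass of Cu = 29.0816 × 63.55 = 1848.14 g.

1848.1 g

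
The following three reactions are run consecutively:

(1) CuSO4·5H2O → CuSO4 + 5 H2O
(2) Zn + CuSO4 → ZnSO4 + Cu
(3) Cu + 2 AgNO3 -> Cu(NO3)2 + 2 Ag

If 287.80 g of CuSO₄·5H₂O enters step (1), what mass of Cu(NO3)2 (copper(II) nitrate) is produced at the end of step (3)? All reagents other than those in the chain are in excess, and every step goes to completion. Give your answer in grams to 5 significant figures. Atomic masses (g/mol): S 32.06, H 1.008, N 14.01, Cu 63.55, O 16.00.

216.20 g

M(CuSO4·5H2O) = 63.55 + 32.06 + 9(16.00) + 10(1.008) = 249.69 g/mol.
M(Cu(NO3)2) = 63.55 + 2(14.01) + 6(16.00) = 187.57 g/mol.
n(CuSO4·5H2O) = 287.80 / 249.69 = 1.15263 mol.
Reaction (1): CuSO4·5H2O→CuSO4 ratio 1:1 ⇒ n(CuSO4) = 1.15263 mol.
Reaction (2): CuSO4→Cu ratio 1:1 ⇒ n(Cu) = 1.15263 mol.
Reaction (3): Cu→Cu(NO3)2 ratio 1:1 ⇒ n(Cu(NO3)2) = 1.15263 mol.
Mass of Cu(NO3)2 = 1.15263 × 187.57 = 216.199 g.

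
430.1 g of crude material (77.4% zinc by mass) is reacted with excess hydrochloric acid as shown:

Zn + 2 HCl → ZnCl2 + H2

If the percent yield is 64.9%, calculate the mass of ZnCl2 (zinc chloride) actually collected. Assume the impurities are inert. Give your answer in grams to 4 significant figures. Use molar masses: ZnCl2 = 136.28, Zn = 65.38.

Pure Zn available = 430.1 g × 0.774 = 332.90 g.
n(Zn) = 332.90 g / 65.38 g/mol = 5.0917 mol.
From the equation the Zn:ZnCl2 mole ratio is 1:1, so n(ZnCl2) = 5.0917 × 1/1 = 5.0917 mol.
Mass of ZnCl2 = 5.0917 mol × 136.28 g/mol = 693.90 g.
Actual mass collected = 693.90 g × 0.649 = 450.34 g.

450.3 g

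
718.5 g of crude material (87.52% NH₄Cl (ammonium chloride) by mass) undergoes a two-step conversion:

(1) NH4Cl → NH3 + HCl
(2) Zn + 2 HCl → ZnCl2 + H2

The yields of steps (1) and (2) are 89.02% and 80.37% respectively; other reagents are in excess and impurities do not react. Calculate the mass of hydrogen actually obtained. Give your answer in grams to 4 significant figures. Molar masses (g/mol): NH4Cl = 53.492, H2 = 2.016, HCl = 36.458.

8.478 g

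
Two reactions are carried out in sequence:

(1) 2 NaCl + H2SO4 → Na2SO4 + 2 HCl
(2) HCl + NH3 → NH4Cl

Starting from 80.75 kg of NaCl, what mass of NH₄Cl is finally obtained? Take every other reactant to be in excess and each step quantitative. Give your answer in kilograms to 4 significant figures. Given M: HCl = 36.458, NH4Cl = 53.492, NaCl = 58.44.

73.91 kg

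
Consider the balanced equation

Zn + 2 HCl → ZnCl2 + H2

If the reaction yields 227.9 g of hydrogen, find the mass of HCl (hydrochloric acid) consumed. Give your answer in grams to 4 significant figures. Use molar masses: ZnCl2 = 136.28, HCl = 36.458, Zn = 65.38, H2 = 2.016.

8243 g

n(H2) = 227.90 g / 2.016 g/mol = 113.05 mol.
From the equation the H2:HCl mole ratio is 1:2, so n(HCl) = 113.05 × 2/1 = 226.09 mol.
Mass of HCl = 226.09 mol × 36.458 g/mol = 8242.8 g.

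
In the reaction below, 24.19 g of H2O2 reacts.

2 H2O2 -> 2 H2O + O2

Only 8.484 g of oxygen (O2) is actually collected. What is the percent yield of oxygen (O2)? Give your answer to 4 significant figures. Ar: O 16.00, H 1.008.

M(H2O2) = 2(1.008) + 2(16.00) = 34.016 g/mol.
M(O2) = 2(16.00) = 32.00 g/mol.
n(H2O2) = 24.190 g / 34.016 g/mol = 0.71114 mol.
From the equation the H2O2:O2 mole ratio is 2:1, so n(O2) = 0.71114 × 1/2 = 0.35557 mol.
Mass of O2 = 0.35557 mol × 32.00 g/mol = 11.378 g.
This is the theoretical yield. Percent yield = 8.484 g / 11.378 g × 100% = 74.564%.

74.56 %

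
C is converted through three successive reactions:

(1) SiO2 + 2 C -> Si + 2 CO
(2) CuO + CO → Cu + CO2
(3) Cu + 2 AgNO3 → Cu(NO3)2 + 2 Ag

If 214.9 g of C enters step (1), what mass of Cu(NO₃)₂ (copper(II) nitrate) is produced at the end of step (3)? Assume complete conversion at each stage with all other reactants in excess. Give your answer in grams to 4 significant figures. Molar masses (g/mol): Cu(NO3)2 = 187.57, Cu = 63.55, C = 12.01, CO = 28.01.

3356 g

n(C) = 214.9 / 12.01 = 17.893 mol.
Reaction (1): C→CO ratio 2:2 ⇒ n(CO) = 17.893 mol.
Reaction (2): CO→Cu ratio 1:1 ⇒ n(Cu) = 17.893 mol.
Reaction (3): Cu→Cu(NO3)2 ratio 1:1 ⇒ n(Cu(NO3)2) = 17.893 mol.
Mass of Cu(NO3)2 = 17.893 × 187.57 = 3356.3 g.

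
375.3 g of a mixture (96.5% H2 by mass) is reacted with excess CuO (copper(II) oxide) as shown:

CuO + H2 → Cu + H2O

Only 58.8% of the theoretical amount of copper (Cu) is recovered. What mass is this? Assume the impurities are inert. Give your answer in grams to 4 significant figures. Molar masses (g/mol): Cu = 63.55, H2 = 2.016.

6713 g

Pure H2 available = 375.3 g × 0.965 = 362.16 g.
n(H2) = 362.16 g / 2.016 g/mol = 179.65 mol.
From the equation the H2:Cu mole ratio is 1:1, so n(Cu) = 179.65 × 1/1 = 179.65 mol.
Mass of Cu = 179.65 mol × 63.55 g/mol = 11416 g.
Actual mass collected = 11416 g × 0.588 = 6712.9 g.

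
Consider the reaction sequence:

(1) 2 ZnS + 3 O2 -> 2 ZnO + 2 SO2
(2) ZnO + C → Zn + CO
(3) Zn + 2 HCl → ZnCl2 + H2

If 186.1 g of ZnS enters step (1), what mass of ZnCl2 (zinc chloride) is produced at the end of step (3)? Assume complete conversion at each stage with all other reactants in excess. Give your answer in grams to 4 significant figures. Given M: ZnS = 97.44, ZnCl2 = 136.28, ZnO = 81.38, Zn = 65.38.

n(ZnS) = 186.1 / 97.44 = 1.9099 mol.
Reaction (1): ZnS→ZnO ratio 2:2 ⇒ n(ZnO) = 1.9099 mol.
Reaction (2): ZnO→Zn ratio 1:1 ⇒ n(Zn) = 1.9099 mol.
Reaction (3): Zn→ZnCl2 ratio 1:1 ⇒ n(ZnCl2) = 1.9099 mol.
Mass of ZnCl2 = 1.9099 × 136.28 = 260.28 g.

260.3 g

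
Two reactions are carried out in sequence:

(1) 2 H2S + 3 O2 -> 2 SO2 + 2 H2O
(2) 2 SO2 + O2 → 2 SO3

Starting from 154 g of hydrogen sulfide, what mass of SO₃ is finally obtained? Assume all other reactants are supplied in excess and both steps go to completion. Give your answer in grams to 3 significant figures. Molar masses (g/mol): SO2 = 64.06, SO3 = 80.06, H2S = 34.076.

362 g

n(H2S) = 154.0 / 34.076 = 4.519 mol.
Step 1 gives a 2:2 ratio of H2S to SO2, so n(SO2) = 4.519 mol.
In step 2 the SO2:SO3 ratio is 2:2, so n(SO3) = 4.519 mol.
Mass of SO3 = 4.519 × 80.06 = 361.8 g.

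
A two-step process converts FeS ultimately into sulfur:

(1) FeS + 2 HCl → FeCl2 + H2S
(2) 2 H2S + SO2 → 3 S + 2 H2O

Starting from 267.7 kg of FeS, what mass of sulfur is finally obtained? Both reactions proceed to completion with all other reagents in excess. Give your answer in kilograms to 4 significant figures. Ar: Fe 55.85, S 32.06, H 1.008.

146.4 kg

M(FeS) = 55.85 + 32.06 = 87.91 g/mol.
M(S) = 32.06 g/mol.
267.7 kg = 267700 g.
n(FeS) = 267700 / 87.91 = 3045.2 mol.
Step 1 gives a 1:1 ratio of FeS to H2S, so n(H2S) = 3045.2 mol.
In step 2 the H2S:S ratio is 2:3, so n(S) = 4567.7 mol.
Mass of S = 4567.7 × 32.06 = 146440 g = 146.4 kg.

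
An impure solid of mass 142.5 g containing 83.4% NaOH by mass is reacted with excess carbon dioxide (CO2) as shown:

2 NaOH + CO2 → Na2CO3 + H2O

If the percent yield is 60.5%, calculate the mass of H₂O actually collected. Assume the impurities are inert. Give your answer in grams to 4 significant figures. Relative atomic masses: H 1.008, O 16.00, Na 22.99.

Pure NaOH available = 142.5 g × 0.834 = 118.84 g.
M(NaOH) = 22.99 + 16.00 + 1.008 = 39.998 g/mol.
M(H2O) = 2(1.008) + 16.00 = 18.016 g/mol.
n(NaOH) = 118.84 g / 39.998 g/mol = 2.9713 mol.
From the equation the NaOH:H2O mole ratio is 2:1, so n(H2O) = 2.9713 × 1/2 = 1.4856 mol.
Mass of H2O = 1.4856 mol × 18.016 g/mol = 26.765 g.
Actual mass collected = 26.765 g × 0.605 = 16.193 g.

16.19 g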